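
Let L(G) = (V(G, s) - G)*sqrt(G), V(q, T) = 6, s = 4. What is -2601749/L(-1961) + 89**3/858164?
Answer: 704969/858164 + 2601749*I*sqrt(1961)/3857287 ≈ 0.82149 + 29.869*I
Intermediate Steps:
L(G) = sqrt(G)*(6 - G) (L(G) = (6 - G)*sqrt(G) = sqrt(G)*(6 - G))
-2601749/L(-1961) + 89**3/858164 = -2601749*(-I*sqrt(1961)/(1961*(6 - 1*(-1961)))) + 89**3/858164 = -2601749*(-I*sqrt(1961)/(1961*(6 + 1961))) + 704969*(1/858164) = -2601749*(-I*sqrt(1961)/3857287) + 704969/858164 = -(-2601749)*I*sqrt(1961)/3857287 + 704969/858164 = 2601749*I*sqrt(1961)/3857287 + 704969/858164 = 704969/858164 + 2601749*I*sqrt(1961)/3857287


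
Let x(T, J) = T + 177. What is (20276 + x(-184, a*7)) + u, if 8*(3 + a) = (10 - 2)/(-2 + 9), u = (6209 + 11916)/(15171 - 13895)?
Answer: 892461/44 ≈ 20283.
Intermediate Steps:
u = 625/44 (u = 18125/1276 = 18125*(1/1276) = 625/44 ≈ 14.205)
a = -20/7 (a = -3 + ((10 - 2)/(-2 + 9))/8 = -3 + (8/7)/8 = -3 + (8*(⅐))/8 = -3 + (⅛)*(8/7) = -3 + ⅐ = -20/7 ≈ -2.8571)
x(T, J) = 177 + T
(20276 + x(-184, a*7)) + u = (20276 + (177 - 184)) + 625/44 = (20276 - 7) + 625/44 = 20269 + 625/44 = 892461/44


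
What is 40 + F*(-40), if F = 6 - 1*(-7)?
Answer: -480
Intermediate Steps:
F = 13 (F = 6 + 7 = 13)
40 + F*(-40) = 40 + 13*(-40) = 40 - 520 = -480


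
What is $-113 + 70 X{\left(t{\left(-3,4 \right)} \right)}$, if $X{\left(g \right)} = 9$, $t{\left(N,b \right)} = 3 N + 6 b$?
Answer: $517$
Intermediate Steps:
$-113 + 70 X{\left(t{\left(-3,4 \right)} \right)} = -113 + 70 \cdot 9 = -113 + 630 = 517$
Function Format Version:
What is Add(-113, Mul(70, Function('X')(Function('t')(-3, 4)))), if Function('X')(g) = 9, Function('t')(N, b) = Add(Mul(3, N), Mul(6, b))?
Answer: 517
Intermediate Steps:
Add(-113, Mul(70, Function('X')(Function('t')(-3, 4)))) = Add(-113, Mul(70, 9)) = Add(-113, 630) = 517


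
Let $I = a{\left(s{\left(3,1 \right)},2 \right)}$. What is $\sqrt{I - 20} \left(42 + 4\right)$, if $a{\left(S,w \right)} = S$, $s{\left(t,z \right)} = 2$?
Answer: $138 i \sqrt{2} \approx 195.16 i$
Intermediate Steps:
$I = 2$
$\sqrt{I - 20} \left(42 + 4\right) = \sqrt{2 - 20} \left(42 + 4\right) = \sqrt{-18} \cdot 46 = 3 i \sqrt{2} \cdot 46 = 138 i \sqrt{2}$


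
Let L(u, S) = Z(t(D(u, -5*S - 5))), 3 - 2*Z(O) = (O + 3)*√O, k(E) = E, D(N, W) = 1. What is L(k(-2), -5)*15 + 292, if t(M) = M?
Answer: 569/2 ≈ 284.50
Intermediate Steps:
Z(O) = 3/2 - √O*(3 + O)/2 (Z(O) = 3/2 - (O + 3)*√O/2 = 3/2 - (3 + O)*√O/2 = 3/2 - √O*(3 + O)/2)
L(u, S) = -½ (L(u, S) = 3/2 - 3*√1/2 - 1^(3/2)/2 = 3/2 - 3/2*1 - ½*1 = 3/2 - 3/2 - ½ = -½)
L(k(-2), -5)*15 + 292 = -½*15 + 292 = -15/2 + 292 = 569/2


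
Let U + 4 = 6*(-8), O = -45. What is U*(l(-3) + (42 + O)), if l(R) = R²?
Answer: -312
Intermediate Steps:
U = -52 (U = -4 + 6*(-8) = -4 - 48 = -52)
U*(l(-3) + (42 + O)) = -52*((-3)² + (42 - 45)) = -52*(9 - 3) = -52*6 = -312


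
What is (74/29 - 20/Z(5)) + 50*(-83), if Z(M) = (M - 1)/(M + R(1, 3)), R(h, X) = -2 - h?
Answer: -120566/29 ≈ -4157.4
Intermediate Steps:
Z(M) = (-1 + M)/(-3 + M) (Z(M) = (M - 1)/(M + (-2 - 1*1)) = (-1 + M)/(M + (-2 - 1)) = (-1 + M)/(M - 3) = (-1 + M)/(-3 + M))
(74/29 - 20/Z(5)) + 50*(-83) = (74/29 - 20*(-3 + 5)/(-1 + 5)) + 50*(-83) = (74*(1/29) - 20/(4/2)) - 4150 = (74/29 - 20/((½)*4)) - 4150 = (74/29 - 20/2) - 4150 = (74/29 - 20*½) - 4150 = (74/29 - 10) - 4150 = -216/29 - 4150 = -120566/29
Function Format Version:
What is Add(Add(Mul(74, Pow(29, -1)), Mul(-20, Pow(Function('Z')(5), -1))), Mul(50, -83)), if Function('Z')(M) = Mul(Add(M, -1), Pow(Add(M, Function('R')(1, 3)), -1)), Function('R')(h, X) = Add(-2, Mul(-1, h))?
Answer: Rational(-120566, 29) ≈ -4157.4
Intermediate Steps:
Function('Z')(M) = Mul(Pow(Add(-3, M), -1), Add(-1, M)) (Function('Z')(M) = Mul(Add(M, -1), Pow(Add(M, Add(-2, Mul(-1, 1))), -1)) = Mul(Add(-1, M), Pow(Add(M, Add(-2, -1)), -1)) = Mul(Add(-1, M), Pow(Add(M, -3), -1)) = Mul(Add(-1, M), Pow(Add(-3, M), -1)) = Mul(Pow(Add(-3, M), -1), Add(-1, M)))
Add(Add(Mul(74, Pow(29, -1)), Mul(-20, Pow(Function('Z')(5), -1))), Mul(50, -83)) = Add(Add(Mul(74, Pow(29, -1)), Mul(-20, Pow(Mul(Pow(Add(-3, 5), -1), Add(-1, 5)), -1))), Mul(50, -83)) = Add(Add(Mul(74, Rational(1, 29)), Mul(-20, Pow(Mul(Pow(2, -1), 4), -1))), -4150) = Add(Add(Rational(74, 29), Mul(-20, Pow(Mul(Rational(1, 2), 4), -1))), -4150) = Add(Add(Rational(74, 29), Mul(-20, Pow(2, -1))), -4150) = Add(Add(Rational(74, 29), Mul(-20, Rational(1, 2))), -4150) = Add(Add(Rational(74, 29), -10), -4150) = Add(Rational(-216, 29), -4150) = Rational(-120566, 29)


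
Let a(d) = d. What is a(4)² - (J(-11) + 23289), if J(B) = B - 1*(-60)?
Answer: -23322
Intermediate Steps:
J(B) = 60 + B (J(B) = B + 60 = 60 + B)
a(4)² - (J(-11) + 23289) = 4² - ((60 - 11) + 23289) = 16 - (49 + 23289) = 16 - 1*23338 = 16 - 23338 = -23322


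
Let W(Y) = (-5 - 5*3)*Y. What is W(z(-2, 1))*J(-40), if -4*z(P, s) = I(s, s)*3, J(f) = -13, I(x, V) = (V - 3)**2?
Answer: -780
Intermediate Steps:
I(x, V) = (-3 + V)**2
z(P, s) = -3*(-3 + s)**2/4 (z(P, s) = -(-3 + s)**2*3/4 = -3*(-3 + s)**2/4)
W(Y) = -20*Y (W(Y) = (-5 - 15)*Y = -20*Y)
W(z(-2, 1))*J(-40) = -(-15)*(-3 + 1)**2*(-13) = -(-15)*(-2)**2*(-13) = -(-15)*4*(-13) = -20*(-3)*(-13) = 60*(-13) = -780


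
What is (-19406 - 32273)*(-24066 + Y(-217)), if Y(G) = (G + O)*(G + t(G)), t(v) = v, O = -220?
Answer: -8557628968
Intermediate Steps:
Y(G) = 2*G*(-220 + G) (Y(G) = (G - 220)*(G + G) = (-220 + G)*(2*G) = 2*G*(-220 + G))
(-19406 - 32273)*(-24066 + Y(-217)) = (-19406 - 32273)*(-24066 + 2*(-217)*(-220 - 217)) = -51679*(-24066 + 2*(-217)*(-437)) = -51679*(-24066 + 189658) = -51679*165592 = -8557628968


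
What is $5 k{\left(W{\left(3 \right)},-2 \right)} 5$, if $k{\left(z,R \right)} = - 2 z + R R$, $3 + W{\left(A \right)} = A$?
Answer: $100$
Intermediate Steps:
$W{\left(A \right)} = -3 + A$
$k{\left(z,R \right)} = R^{2} - 2 z$ ($k{\left(z,R \right)} = - 2 z + R^{2} = R^{2} - 2 z$)
$5 k{\left(W{\left(3 \right)},-2 \right)} 5 = 5 \left(\left(-2\right)^{2} - 2 \left(-3 + 3\right)\right) 5 = 5 \left(4 - 0\right) 5 = 5 \left(4 + 0\right) 5 = 5 \cdot 4 \cdot 5 = 20 \cdot 5 = 100$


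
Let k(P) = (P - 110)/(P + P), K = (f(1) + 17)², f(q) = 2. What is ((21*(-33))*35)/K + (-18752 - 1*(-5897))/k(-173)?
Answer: -1612530795/102163 ≈ -15784.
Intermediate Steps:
K = 361 (K = (2 + 17)² = 19² = 361)
k(P) = (-110 + P)/(2*P) (k(P) = (-110 + P)/((2*P)) = (-110 + P)*(1/(2*P)) = (-110 + P)/(2*P))
((21*(-33))*35)/K + (-18752 - 1*(-5897))/k(-173) = ((21*(-33))*35)/361 + (-18752 - 1*(-5897))/(((½)*(-110 - 173)/(-173))) = -693*35*(1/361) + (-18752 + 5897)/(((½)*(-1/173)*(-283))) = -24255*1/361 - 12855/283/346 = -24255/361 - 12855*346/283 = -24255/361 - 4447830/283 = -1612530795/102163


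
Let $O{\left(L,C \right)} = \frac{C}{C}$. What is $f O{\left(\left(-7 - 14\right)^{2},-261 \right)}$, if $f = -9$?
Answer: $-9$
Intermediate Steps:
$O{\left(L,C \right)} = 1$
$f O{\left(\left(-7 - 14\right)^{2},-261 \right)} = \left(-9\right) 1 = -9$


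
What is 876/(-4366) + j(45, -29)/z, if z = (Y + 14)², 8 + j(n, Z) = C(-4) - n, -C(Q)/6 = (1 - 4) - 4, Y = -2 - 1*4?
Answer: -52045/139712 ≈ -0.37252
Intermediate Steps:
Y = -6 (Y = -2 - 4 = -6)
C(Q) = 42 (C(Q) = -6*((1 - 4) - 4) = -6*(-3 - 4) = -6*(-7) = 42)
j(n, Z) = 34 - n (j(n, Z) = -8 + (42 - n) = 34 - n)
z = 64 (z = (-6 + 14)² = 8² = 64)
876/(-4366) + j(45, -29)/z = 876/(-4366) + (34 - 1*45)/64 = 876*(-1/4366) + (34 - 45)*(1/64) = -438/2183 - 11*1/64 = -438/2183 - 11/64 = -52045/139712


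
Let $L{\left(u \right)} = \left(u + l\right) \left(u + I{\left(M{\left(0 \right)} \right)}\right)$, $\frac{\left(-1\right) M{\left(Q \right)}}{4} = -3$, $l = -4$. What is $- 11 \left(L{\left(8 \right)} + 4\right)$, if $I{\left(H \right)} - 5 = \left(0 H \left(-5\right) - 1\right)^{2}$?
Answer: $-660$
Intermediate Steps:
$M{\left(Q \right)} = 12$ ($M{\left(Q \right)} = \left(-4\right) \left(-3\right) = 12$)
$I{\left(H \right)} = 6$ ($I{\left(H \right)} = 5 + \left(0 H \left(-5\right) - 1\right)^{2} = 5 + \left(0 \left(-5\right) - 1\right)^{2} = 5 + \left(0 - 1\right)^{2} = 5 + \left(-1\right)^{2} = 5 + 1 = 6$)
$L{\left(u \right)} = \left(-4 + u\right) \left(6 + u\right)$ ($L{\left(u \right)} = \left(u - 4\right) \left(u + 6\right) = \left(-4 + u\right) \left(6 + u\right)$)
$- 11 \left(L{\left(8 \right)} + 4\right) = - 11 \left(\left(-24 + 8^{2} + 2 \cdot 8\right) + 4\right) = - 11 \left(\left(-24 + 64 + 16\right) + 4\right) = - 11 \left(56 + 4\right) = \left(-11\right) 60 = -660$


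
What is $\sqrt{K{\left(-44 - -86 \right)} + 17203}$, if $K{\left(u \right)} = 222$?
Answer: $5 \sqrt{697} \approx 132.0$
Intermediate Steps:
$\sqrt{K{\left(-44 - -86 \right)} + 17203} = \sqrt{222 + 17203} = \sqrt{17425} = 5 \sqrt{697}$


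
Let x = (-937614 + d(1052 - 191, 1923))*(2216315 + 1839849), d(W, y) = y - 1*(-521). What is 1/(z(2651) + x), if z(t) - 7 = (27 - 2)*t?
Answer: -1/3793202821598 ≈ -2.6363e-13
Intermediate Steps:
d(W, y) = 521 + y (d(W, y) = y + 521 = 521 + y)
z(t) = 7 + 25*t (z(t) = 7 + (27 - 2)*t = 7 + 25*t)
x = -3793202887880 (x = (-937614 + (521 + 1923))*(2216315 + 1839849) = (-937614 + 2444)*4056164 = -935170*4056164 = -3793202887880)
1/(z(2651) + x) = 1/((7 + 25*2651) - 3793202887880) = 1/((7 + 66275) - 3793202887880) = 1/(66282 - 3793202887880) = 1/(-3793202821598) = -1/3793202821598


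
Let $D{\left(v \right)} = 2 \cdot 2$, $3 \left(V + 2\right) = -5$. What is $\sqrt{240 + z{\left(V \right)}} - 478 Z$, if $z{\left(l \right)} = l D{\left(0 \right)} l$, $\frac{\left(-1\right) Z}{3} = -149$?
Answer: $-213666 + \frac{2 \sqrt{661}}{3} \approx -2.1365 \cdot 10^{5}$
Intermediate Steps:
$Z = 447$ ($Z = \left(-3\right) \left(-149\right) = 447$)
$V = - \frac{11}{3}$ ($V = -2 + \frac{1}{3} \left(-5\right) = -2 - \frac{5}{3} = - \frac{11}{3} \approx -3.6667$)
$D{\left(v \right)} = 4$
$z{\left(l \right)} = 4 l^{2}$ ($z{\left(l \right)} = l 4 l = 4 l l = 4 l^{2}$)
$\sqrt{240 + z{\left(V \right)}} - 478 Z = \sqrt{240 + 4 \left(- \frac{11}{3}\right)^{2}} - 213666 = \sqrt{240 + 4 \cdot \frac{121}{9}} - 213666 = \sqrt{240 + \frac{484}{9}} - 213666 = \sqrt{\frac{2644}{9}} - 213666 = \frac{2 \sqrt{661}}{3} - 213666 = -213666 + \frac{2 \sqrt{661}}{3}$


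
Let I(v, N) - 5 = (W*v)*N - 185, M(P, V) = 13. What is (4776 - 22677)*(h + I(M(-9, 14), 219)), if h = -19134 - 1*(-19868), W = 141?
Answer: -7195861881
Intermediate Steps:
I(v, N) = -180 + 141*N*v (I(v, N) = 5 + ((141*v)*N - 185) = 5 + (141*N*v - 185) = 5 + (-185 + 141*N*v) = -180 + 141*N*v)
h = 734 (h = -19134 + 19868 = 734)
(4776 - 22677)*(h + I(M(-9, 14), 219)) = (4776 - 22677)*(734 + (-180 + 141*219*13)) = -17901*(734 + (-180 + 401427)) = -17901*(734 + 401247) = -17901*401981 = -7195861881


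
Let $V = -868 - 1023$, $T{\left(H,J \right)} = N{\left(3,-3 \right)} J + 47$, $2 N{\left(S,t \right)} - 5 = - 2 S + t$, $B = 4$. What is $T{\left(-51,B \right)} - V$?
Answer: $1930$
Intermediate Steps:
$N{\left(S,t \right)} = \frac{5}{2} + \frac{t}{2} - S$ ($N{\left(S,t \right)} = \frac{5}{2} + \frac{- 2 S + t}{2} = \frac{5}{2} + \frac{t - 2 S}{2} = \frac{5}{2} - \left(S - \frac{t}{2}\right) = \frac{5}{2} + \frac{t}{2} - S$)
$T{\left(H,J \right)} = 47 - 2 J$ ($T{\left(H,J \right)} = \left(\frac{5}{2} + \frac{1}{2} \left(-3\right) - 3\right) J + 47 = \left(\frac{5}{2} - \frac{3}{2} - 3\right) J + 47 = - 2 J + 47 = 47 - 2 J$)
$V = -1891$
$T{\left(-51,B \right)} - V = \left(47 - 8\right) - -1891 = \left(47 - 8\right) + 1891 = 39 + 1891 = 1930$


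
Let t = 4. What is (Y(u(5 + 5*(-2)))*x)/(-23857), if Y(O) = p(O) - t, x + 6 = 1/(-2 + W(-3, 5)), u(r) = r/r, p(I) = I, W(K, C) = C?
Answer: -17/23857 ≈ -0.00071258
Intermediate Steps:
u(r) = 1
x = -17/3 (x = -6 + 1/(-2 + 5) = -6 + 1/3 = -17/3 ≈ -5.6667)
Y(O) = -4 + O (Y(O) = O - 1*4 = O - 4 = -4 + O)
(Y(u(5 + 5*(-2)))*x)/(-23857) = ((-4 + 1)*(-17/3))/(-23857) = -3*(-17/3)*(-1/23857) = 17*(-1/23857) = -17/23857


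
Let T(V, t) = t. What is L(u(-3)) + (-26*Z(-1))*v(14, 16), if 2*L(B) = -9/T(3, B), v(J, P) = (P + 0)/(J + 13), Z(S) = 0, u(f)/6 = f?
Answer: ¼ ≈ 0.25000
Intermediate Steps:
u(f) = 6*f
v(J, P) = P/(13 + J)
L(B) = -9/(2*B) (L(B) = (-9/B)/2 = -9/(2*B))
L(u(-3)) + (-26*Z(-1))*v(14, 16) = -9/(2*(6*(-3))) + (-26*0)*(16/(13 + 14)) = -9/2/(-18) + 0*(16/27) = -9/2*(-1/18) + 0*(16*(1/27)) = ¼ + 0*(16/27) = ¼ + 0 = ¼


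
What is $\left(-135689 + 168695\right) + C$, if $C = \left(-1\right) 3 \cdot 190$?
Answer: $32436$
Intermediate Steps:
$C = -570$ ($C = \left(-3\right) 190 = -570$)
$\left(-135689 + 168695\right) + C = \left(-135689 + 168695\right) - 570 = 33006 - 570 = 32436$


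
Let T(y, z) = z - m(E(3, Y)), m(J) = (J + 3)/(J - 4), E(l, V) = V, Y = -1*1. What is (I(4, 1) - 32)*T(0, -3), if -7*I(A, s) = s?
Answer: 585/7 ≈ 83.571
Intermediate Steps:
I(A, s) = -s/7
Y = -1
m(J) = (3 + J)/(-4 + J)
T(y, z) = 2/5 + z (T(y, z) = z - (3 - 1)/(-4 - 1) = z - 2/(-5) = z - (-1)*2/5 = z - 1*(-2/5) = z + 2/5 = 2/5 + z)
(I(4, 1) - 32)*T(0, -3) = (-1/7*1 - 32)*(2/5 - 3) = (-1/7 - 32)*(-13/5) = -225/7*(-13/5) = 585/7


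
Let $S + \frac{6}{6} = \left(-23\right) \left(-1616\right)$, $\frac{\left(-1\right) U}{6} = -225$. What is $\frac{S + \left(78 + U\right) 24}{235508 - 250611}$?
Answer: $- \frac{71439}{15103} \approx -4.7301$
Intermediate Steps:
$U = 1350$ ($U = \left(-6\right) \left(-225\right) = 1350$)
$S = 37167$ ($S = -1 - -37168 = -1 + 37168 = 37167$)
$\frac{S + \left(78 + U\right) 24}{235508 - 250611} = \frac{37167 + \left(78 + 1350\right) 24}{235508 - 250611} = \frac{37167 + 1428 \cdot 24}{-15103} = \left(37167 + 34272\right) \left(- \frac{1}{15103}\right) = 71439 \left(- \frac{1}{15103}\right) = - \frac{71439}{15103}$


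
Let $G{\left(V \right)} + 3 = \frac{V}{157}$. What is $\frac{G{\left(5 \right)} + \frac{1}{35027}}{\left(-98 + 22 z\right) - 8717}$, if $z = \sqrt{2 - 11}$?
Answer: $\frac{143882176375}{427338059269859} + \frac{1077280050 i}{427338059269859} \approx 0.00033669 + 2.5209 \cdot 10^{-6} i$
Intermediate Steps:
$z = 3 i$ ($z = \sqrt{-9} = 3 i \approx 3.0 i$)
$G{\left(V \right)} = -3 + \frac{V}{157}$
$\frac{G{\left(5 \right)} + \frac{1}{35027}}{\left(-98 + 22 z\right) - 8717} = \frac{\left(-3 + \frac{1}{157} \cdot 5\right) + \frac{1}{35027}}{\left(-98 + 22 \cdot 3 i\right) - 8717} = \frac{\left(-3 + \frac{5}{157}\right) + \frac{1}{35027}}{\left(-98 + 66 i\right) - 8717} = \frac{- \frac{466}{157} + \frac{1}{35027}}{-8815 + 66 i} = - \frac{16322425 \frac{-8815 - 66 i}{77708581}}{5499239} = - \frac{16322425 \left(-8815 - 66 i\right)}{427338059269859}$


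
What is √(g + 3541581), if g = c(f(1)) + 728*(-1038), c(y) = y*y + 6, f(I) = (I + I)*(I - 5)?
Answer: √2785987 ≈ 1669.1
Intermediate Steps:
f(I) = 2*I*(-5 + I) (f(I) = (2*I)*(-5 + I) = 2*I*(-5 + I))
c(y) = 6 + y² (c(y) = y² + 6 = 6 + y²)
g = -755594 (g = (6 + (2*1*(-5 + 1))²) + 728*(-1038) = (6 + (2*1*(-4))²) - 755664 = (6 + (-8)²) - 755664 = (6 + 64) - 755664 = 70 - 755664 = -755594)
√(g + 3541581) = √(-755594 + 3541581) = √2785987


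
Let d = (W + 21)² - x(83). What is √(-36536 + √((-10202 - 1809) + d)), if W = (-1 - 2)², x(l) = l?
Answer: √(-36536 + I*√11194) ≈ 0.2768 + 191.14*I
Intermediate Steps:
W = 9 (W = (-3)² = 9)
d = 817 (d = (9 + 21)² - 1*83 = 30² - 83 = 900 - 83 = 817)
√(-36536 + √((-10202 - 1809) + d)) = √(-36536 + √((-10202 - 1809) + 817)) = √(-36536 + √(-12011 + 817)) = √(-36536 + √(-11194)) = √(-36536 + I*√11194)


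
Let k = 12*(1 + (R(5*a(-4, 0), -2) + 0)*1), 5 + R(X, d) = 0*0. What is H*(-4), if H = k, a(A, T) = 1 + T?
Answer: 192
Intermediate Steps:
R(X, d) = -5 (R(X, d) = -5 + 0*0 = -5 + 0 = -5)
k = -48 (k = 12*(1 + (-5 + 0)*1) = 12*(1 - 5*1) = 12*(1 - 5) = 12*(-4) = -48)
H = -48
H*(-4) = -48*(-4) = 192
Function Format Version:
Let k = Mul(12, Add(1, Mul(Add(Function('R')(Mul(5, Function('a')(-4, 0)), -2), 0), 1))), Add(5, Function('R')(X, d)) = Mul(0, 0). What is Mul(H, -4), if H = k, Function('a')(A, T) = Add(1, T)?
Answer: 192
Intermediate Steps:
Function('R')(X, d) = -5 (Function('R')(X, d) = Add(-5, Mul(0, 0)) = Add(-5, 0) = -5)
k = -48 (k = Mul(12, Add(1, Mul(Add(-5, 0), 1))) = Mul(12, Add(1, Mul(-5, 1))) = Mul(12, Add(1, -5)) = Mul(12, -4) = -48)
H = -48
Mul(H, -4) = Mul(-48, -4) = 192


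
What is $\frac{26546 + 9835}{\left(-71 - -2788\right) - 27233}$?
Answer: $- \frac{12127}{8172} \approx -1.484$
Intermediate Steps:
$\frac{26546 + 9835}{\left(-71 - -2788\right) - 27233} = \frac{36381}{\left(-71 + 2788\right) - 27233} = \frac{36381}{2717 - 27233} = \frac{36381}{-24516} = 36381 \left(- \frac{1}{24516}\right) = - \frac{12127}{8172}$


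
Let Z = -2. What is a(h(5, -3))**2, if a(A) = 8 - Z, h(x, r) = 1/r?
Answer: 100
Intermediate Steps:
a(A) = 10 (a(A) = 8 - 1*(-2) = 8 + 2 = 10)
a(h(5, -3))**2 = 10**2 = 100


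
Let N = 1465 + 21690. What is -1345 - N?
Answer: -24500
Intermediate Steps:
N = 23155
-1345 - N = -1345 - 1*23155 = -1345 - 23155 = -24500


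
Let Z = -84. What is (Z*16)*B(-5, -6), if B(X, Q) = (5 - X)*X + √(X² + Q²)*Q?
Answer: 67200 + 8064*√61 ≈ 1.3018e+5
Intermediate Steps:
B(X, Q) = Q*√(Q² + X²) + X*(5 - X) (B(X, Q) = X*(5 - X) + √(Q² + X²)*Q = X*(5 - X) + Q*√(Q² + X²) = Q*√(Q² + X²) + X*(5 - X))
(Z*16)*B(-5, -6) = (-84*16)*(-1*(-5)² + 5*(-5) - 6*√((-6)² + (-5)²)) = -1344*(-1*25 - 25 - 6*√(36 + 25)) = -1344*(-25 - 25 - 6*√61) = -1344*(-50 - 6*√61) = 67200 + 8064*√61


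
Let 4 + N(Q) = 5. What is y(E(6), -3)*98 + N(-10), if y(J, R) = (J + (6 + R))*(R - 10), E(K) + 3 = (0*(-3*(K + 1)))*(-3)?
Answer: 1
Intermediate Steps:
N(Q) = 1 (N(Q) = -4 + 5 = 1)
E(K) = -3 (E(K) = -3 + (0*(-3*(K + 1)))*(-3) = -3 + (0*(-3*(1 + K)))*(-3) = -3 + (0*(-3 - 3*K))*(-3) = -3 + 0*(-3) = -3 + 0 = -3)
y(J, R) = (-10 + R)*(6 + J + R) (y(J, R) = (6 + J + R)*(-10 + R) = (-10 + R)*(6 + J + R))
y(E(6), -3)*98 + N(-10) = (-60 + (-3)² - 10*(-3) - 4*(-3) - 3*(-3))*98 + 1 = (-60 + 9 + 30 + 12 + 9)*98 + 1 = 0*98 + 1 = 0 + 1 = 1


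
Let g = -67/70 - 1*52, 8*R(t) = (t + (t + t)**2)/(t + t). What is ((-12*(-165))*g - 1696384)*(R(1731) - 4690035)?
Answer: 473037321374995/56 ≈ 8.4471e+12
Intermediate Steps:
R(t) = (t + 4*t**2)/(16*t) (R(t) = ((t + (t + t)**2)/(t + t))/8 = ((t + (2*t)**2)/((2*t)))/8 = ((t + 4*t**2)*(1/(2*t)))/8 = ((t + 4*t**2)/(2*t))/8 = (t + 4*t**2)/(16*t))
g = -3707/70 (g = -67*1/70 - 52 = -67/70 - 52 = -3707/70 ≈ -52.957)
((-12*(-165))*g - 1696384)*(R(1731) - 4690035) = (-12*(-165)*(-3707/70) - 1696384)*((1/16 + (1/4)*1731) - 4690035) = (1980*(-3707/70) - 1696384)*((1/16 + 1731/4) - 4690035) = (-733986/7 - 1696384)*(6925/16 - 4690035) = -12608674/7*(-75033635/16) = 473037321374995/56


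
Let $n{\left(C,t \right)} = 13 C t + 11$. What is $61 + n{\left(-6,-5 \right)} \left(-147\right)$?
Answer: $-58886$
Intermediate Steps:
$n{\left(C,t \right)} = 11 + 13 C t$ ($n{\left(C,t \right)} = 13 C t + 11 = 11 + 13 C t$)
$61 + n{\left(-6,-5 \right)} \left(-147\right) = 61 + \left(11 + 13 \left(-6\right) \left(-5\right)\right) \left(-147\right) = 61 + \left(11 + 390\right) \left(-147\right) = 61 + 401 \left(-147\right) = 61 - 58947 = -58886$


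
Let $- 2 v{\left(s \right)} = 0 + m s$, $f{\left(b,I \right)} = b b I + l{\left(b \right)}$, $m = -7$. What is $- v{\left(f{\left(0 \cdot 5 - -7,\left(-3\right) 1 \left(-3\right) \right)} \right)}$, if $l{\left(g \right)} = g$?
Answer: $-1568$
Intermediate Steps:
$f{\left(b,I \right)} = b + I b^{2}$ ($f{\left(b,I \right)} = b b I + b = b^{2} I + b = I b^{2} + b = b + I b^{2}$)
$v{\left(s \right)} = \frac{7 s}{2}$ ($v{\left(s \right)} = - \frac{0 - 7 s}{2} = - \frac{\left(-7\right) s}{2} = \frac{7 s}{2}$)
$- v{\left(f{\left(0 \cdot 5 - -7,\left(-3\right) 1 \left(-3\right) \right)} \right)} = - \frac{7 \left(0 \cdot 5 - -7\right) \left(1 + \left(-3\right) 1 \left(-3\right) \left(0 \cdot 5 - -7\right)\right)}{2} = - \frac{7 \left(0 + 7\right) \left(1 + \left(-3\right) \left(-3\right) \left(0 + 7\right)\right)}{2} = - \frac{7 \cdot 7 \left(1 + 9 \cdot 7\right)}{2} = - \frac{7 \cdot 7 \left(1 + 63\right)}{2} = - \frac{7 \cdot 7 \cdot 64}{2} = - \frac{7 \cdot 448}{2} = \left(-1\right) 1568 = -1568$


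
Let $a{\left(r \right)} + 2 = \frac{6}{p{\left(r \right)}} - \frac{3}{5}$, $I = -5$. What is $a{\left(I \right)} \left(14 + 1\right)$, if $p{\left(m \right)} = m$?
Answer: $-57$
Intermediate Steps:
$a{\left(r \right)} = - \frac{13}{5} + \frac{6}{r}$ ($a{\left(r \right)} = -2 + \left(\frac{6}{r} - \frac{3}{5}\right) = -2 - \left(\frac{3}{5} - \frac{6}{r}\right) = - \frac{13}{5} + \frac{6}{r}$)
$a{\left(I \right)} \left(14 + 1\right) = \left(- \frac{13}{5} + \frac{6}{-5}\right) \left(14 + 1\right) = \left(- \frac{13}{5} + 6 \left(- \frac{1}{5}\right)\right) 15 = \left(- \frac{13}{5} - \frac{6}{5}\right) 15 = \left(- \frac{19}{5}\right) 15 = -57$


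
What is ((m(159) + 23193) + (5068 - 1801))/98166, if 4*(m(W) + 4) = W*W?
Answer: 131105/392664 ≈ 0.33389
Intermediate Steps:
m(W) = -4 + W²/4 (m(W) = -4 + (W*W)/4 = -4 + W²/4)
((m(159) + 23193) + (5068 - 1801))/98166 = (((-4 + (¼)*159²) + 23193) + (5068 - 1801))/98166 = (((-4 + (¼)*25281) + 23193) + 3267)*(1/98166) = (((-4 + 25281/4) + 23193) + 3267)*(1/98166) = ((25265/4 + 23193) + 3267)*(1/98166) = (118037/4 + 3267)*(1/98166) = (131105/4)*(1/98166) = 131105/392664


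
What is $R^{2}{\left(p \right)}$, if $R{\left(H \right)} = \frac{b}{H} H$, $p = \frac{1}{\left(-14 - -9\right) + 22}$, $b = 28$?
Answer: $784$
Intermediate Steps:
$p = \frac{1}{17}$ ($p = \frac{1}{\left(-14 + 9\right) + 22} = \frac{1}{-5 + 22} = \frac{1}{17} \approx 0.058824$)
$R{\left(H \right)} = 28$ ($R{\left(H \right)} = \frac{28}{H} H = 28$)
$R^{2}{\left(p \right)} = 28^{2} = 784$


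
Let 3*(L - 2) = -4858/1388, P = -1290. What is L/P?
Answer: -1/1548 ≈ -0.00064600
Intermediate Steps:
L = ⅚ (L = 2 + (-4858/1388)/3 = 2 + (-4858*1/1388)/3 = 2 + (⅓)*(-7/2) = 2 - 7/6 = ⅚ ≈ 0.83333)
L/P = (⅚)/(-1290) = (⅚)*(-1/1290) = -1/1548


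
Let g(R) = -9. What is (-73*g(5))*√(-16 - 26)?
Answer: 657*I*√42 ≈ 4257.8*I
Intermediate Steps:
(-73*g(5))*√(-16 - 26) = (-73*(-9))*√(-16 - 26) = 657*√(-42) = 657*(I*√42) = 657*I*√42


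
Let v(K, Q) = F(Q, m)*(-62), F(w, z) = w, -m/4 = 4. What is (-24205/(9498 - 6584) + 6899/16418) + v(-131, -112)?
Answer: 1765095293/254479 ≈ 6936.1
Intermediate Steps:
m = -16 (m = -4*4 = -16)
v(K, Q) = -62*Q (v(K, Q) = Q*(-62) = -62*Q)
(-24205/(9498 - 6584) + 6899/16418) + v(-131, -112) = (-24205/(9498 - 6584) + 6899/16418) - 62*(-112) = (-24205/2914 + 6899*(1/16418)) + 6944 = (-24205*1/2914 + 6899/16418) + 6944 = (-515/62 + 6899/16418) + 6944 = -2006883/254479 + 6944 = 1765095293/254479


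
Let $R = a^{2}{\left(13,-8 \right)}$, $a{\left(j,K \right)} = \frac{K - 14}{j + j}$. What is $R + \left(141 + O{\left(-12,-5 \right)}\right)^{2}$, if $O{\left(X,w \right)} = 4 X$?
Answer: $\frac{1461802}{169} \approx 8649.7$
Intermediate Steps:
$a{\left(j,K \right)} = \frac{-14 + K}{2 j}$
$R = \frac{121}{169}$ ($R = \left(\frac{-14 - 8}{2 \cdot 13}\right)^{2} = \left(\frac{1}{2} \cdot \frac{1}{13} \left(-22\right)\right)^{2} = \left(- \frac{11}{13}\right)^{2} = \frac{121}{169} \approx 0.71598$)
$R + \left(141 + O{\left(-12,-5 \right)}\right)^{2} = \frac{121}{169} + \left(141 + 4 \left(-12\right)\right)^{2} = \frac{121}{169} + \left(141 - 48\right)^{2} = \frac{121}{169} + 93^{2} = \frac{121}{169} + 8649 = \frac{1461802}{169}$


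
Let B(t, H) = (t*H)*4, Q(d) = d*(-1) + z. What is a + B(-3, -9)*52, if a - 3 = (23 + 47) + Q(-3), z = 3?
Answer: 5695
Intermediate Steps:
Q(d) = 3 - d (Q(d) = d*(-1) + 3 = -d + 3 = 3 - d)
B(t, H) = 4*H*t (B(t, H) = (H*t)*4 = 4*H*t)
a = 79 (a = 3 + ((23 + 47) + (3 - 1*(-3))) = 3 + (70 + (3 + 3)) = 3 + (70 + 6) = 3 + 76 = 79)
a + B(-3, -9)*52 = 79 + (4*(-9)*(-3))*52 = 79 + 108*52 = 79 + 5616 = 5695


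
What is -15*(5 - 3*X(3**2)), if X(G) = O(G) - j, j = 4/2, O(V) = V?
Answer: 240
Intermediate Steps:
j = 2 (j = 4*(1/2) = 2)
X(G) = -2 + G (X(G) = G - 1*2 = G - 2 = -2 + G)
-15*(5 - 3*X(3**2)) = -15*(5 - 3*(-2 + 3**2)) = -15*(5 - 3*(-2 + 9)) = -15*(5 - 3*7) = -15*(5 - 21) = -15*(-16) = 240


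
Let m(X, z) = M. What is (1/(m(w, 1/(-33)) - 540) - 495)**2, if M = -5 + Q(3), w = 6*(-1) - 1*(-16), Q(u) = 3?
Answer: 71980060681/293764 ≈ 2.4503e+5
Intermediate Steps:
w = 10 (w = -6 + 16 = 10)
M = -2 (M = -5 + 3 = -2)
m(X, z) = -2
(1/(m(w, 1/(-33)) - 540) - 495)**2 = (1/(-2 - 540) - 495)**2 = (1/(-542) - 495)**2 = (-1/542 - 495)**2 = (-268291/542)**2 = 71980060681/293764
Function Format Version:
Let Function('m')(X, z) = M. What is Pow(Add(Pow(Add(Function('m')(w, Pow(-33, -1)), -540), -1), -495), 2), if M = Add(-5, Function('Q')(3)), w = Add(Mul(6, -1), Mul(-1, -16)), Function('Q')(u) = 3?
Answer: Rational(71980060681, 293764) ≈ 2.4503e+5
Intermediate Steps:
w = 10 (w = Add(-6, 16) = 10)
M = -2 (M = Add(-5, 3) = -2)
Function('m')(X, z) = -2
Pow(Add(Pow(Add(Function('m')(w, Pow(-33, -1)), -540), -1), -495), 2) = Pow(Add(Pow(Add(-2, -540), -1), -495), 2) = Pow(Add(Pow(-542, -1), -495), 2) = Pow(Add(Rational(-1, 542), -495), 2) = Pow(Rational(-268291, 542), 2) = Rational(71980060681, 293764)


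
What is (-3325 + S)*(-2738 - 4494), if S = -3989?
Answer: 52894848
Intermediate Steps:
(-3325 + S)*(-2738 - 4494) = (-3325 - 3989)*(-2738 - 4494) = -7314*(-7232) = 52894848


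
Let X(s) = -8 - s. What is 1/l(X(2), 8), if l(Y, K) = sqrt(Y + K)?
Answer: -I*sqrt(2)/2 ≈ -0.70711*I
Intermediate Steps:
l(Y, K) = sqrt(K + Y)
1/l(X(2), 8) = 1/(sqrt(8 + (-8 - 1*2))) = 1/(sqrt(8 + (-8 - 2))) = 1/(sqrt(8 - 10)) = 1/(sqrt(-2)) = 1/(I*sqrt(2)) = -I*sqrt(2)/2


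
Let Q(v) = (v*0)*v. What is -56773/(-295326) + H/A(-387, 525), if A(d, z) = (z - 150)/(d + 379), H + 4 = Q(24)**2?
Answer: 10246769/36915750 ≈ 0.27757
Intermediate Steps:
Q(v) = 0 (Q(v) = 0*v = 0)
H = -4 (H = -4 + 0**2 = -4 + 0 = -4)
A(d, z) = (-150 + z)/(379 + d)
-56773/(-295326) + H/A(-387, 525) = -56773/(-295326) - 4*(379 - 387)/(-150 + 525) = -56773*(-1/295326) - 4/(375/(-8)) = 56773/295326 - 4/((-1/8*375)) = 56773/295326 - 4/(-375/8) = 56773/295326 - 4*(-8/375) = 56773/295326 + 32/375 = 10246769/36915750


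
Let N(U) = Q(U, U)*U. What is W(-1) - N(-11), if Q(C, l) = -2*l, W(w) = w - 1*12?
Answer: 229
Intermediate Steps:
W(w) = -12 + w (W(w) = w - 12 = -12 + w)
N(U) = -2*U² (N(U) = (-2*U)*U = -2*U²)
W(-1) - N(-11) = (-12 - 1) - (-2)*(-11)² = -13 - (-2)*121 = -13 - 1*(-242) = -13 + 242 = 229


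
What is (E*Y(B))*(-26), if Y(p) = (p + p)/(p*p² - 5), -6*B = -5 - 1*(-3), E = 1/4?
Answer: 117/134 ≈ 0.87313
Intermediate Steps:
E = ¼ ≈ 0.25000
B = ⅓ (B = -(-5 - 1*(-3))/6 = -(-5 + 3)/6 = -⅙*(-2) = ⅓ ≈ 0.33333)
Y(p) = 2*p/(-5 + p³) (Y(p) = (2*p)/(p³ - 5) = (2*p)/(-5 + p³) = 2*p/(-5 + p³))
(E*Y(B))*(-26) = ((2*(⅓)/(-5 + (⅓)³))/4)*(-26) = ((2*(⅓)/(-5 + 1/27))/4)*(-26) = ((2*(⅓)/(-134/27))/4)*(-26) = ((2*(⅓)*(-27/134))/4)*(-26) = ((¼)*(-9/67))*(-26) = -9/268*(-26) = 117/134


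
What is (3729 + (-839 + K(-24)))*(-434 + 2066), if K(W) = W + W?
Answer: 4638144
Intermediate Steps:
K(W) = 2*W
(3729 + (-839 + K(-24)))*(-434 + 2066) = (3729 + (-839 + 2*(-24)))*(-434 + 2066) = (3729 + (-839 - 48))*1632 = (3729 - 887)*1632 = 2842*1632 = 4638144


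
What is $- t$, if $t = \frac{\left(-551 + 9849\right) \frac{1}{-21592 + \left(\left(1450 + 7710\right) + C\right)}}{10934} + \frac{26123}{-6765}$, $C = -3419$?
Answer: $\frac{205798468616}{53294311455} \approx 3.8615$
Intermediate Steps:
$t = - \frac{205798468616}{53294311455}$ ($t = \frac{\left(-551 + 9849\right) \frac{1}{-21592 + \left(\left(1450 + 7710\right) - 3419\right)}}{10934} + \frac{26123}{-6765} = \frac{9298}{-21592 + \left(9160 - 3419\right)} \frac{1}{10934} + 26123 \left(- \frac{1}{6765}\right) = \frac{9298}{-21592 + 5741} \cdot \frac{1}{10934} - \frac{26123}{6765} = \frac{9298}{-15851} \cdot \frac{1}{10934} - \frac{26123}{6765} = 9298 \left(- \frac{1}{15851}\right) \frac{1}{10934} - \frac{26123}{6765} = \left(- \frac{9298}{15851}\right) \frac{1}{10934} - \frac{26123}{6765} = - \frac{4649}{86657417} - \frac{26123}{6765} = - \frac{205798468616}{53294311455} \approx -3.8615$)
$- t = \left(-1\right) \left(- \frac{205798468616}{53294311455}\right) = \frac{205798468616}{53294311455}$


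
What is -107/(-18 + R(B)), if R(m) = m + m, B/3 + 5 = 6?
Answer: 107/12 ≈ 8.9167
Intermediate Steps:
B = 3 (B = -15 + 3*6 = -15 + 18 = 3)
R(m) = 2*m
-107/(-18 + R(B)) = -107/(-18 + 2*3) = -107/(-18 + 6) = -107/(-12) = -107*(-1/12) = 107/12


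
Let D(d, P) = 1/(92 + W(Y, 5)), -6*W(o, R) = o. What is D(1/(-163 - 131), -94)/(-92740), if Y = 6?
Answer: -1/8439340 ≈ -1.1849e-7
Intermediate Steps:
W(o, R) = -o/6
D(d, P) = 1/91 (D(d, P) = 1/(92 - 1/6*6) = 1/(92 - 1) = 1/91)
D(1/(-163 - 131), -94)/(-92740) = (1/91)/(-92740) = (1/91)*(-1/92740) = -1/8439340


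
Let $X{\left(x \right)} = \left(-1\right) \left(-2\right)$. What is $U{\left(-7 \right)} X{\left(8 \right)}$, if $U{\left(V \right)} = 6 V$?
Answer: $-84$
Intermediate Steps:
$X{\left(x \right)} = 2$
$U{\left(-7 \right)} X{\left(8 \right)} = 6 \left(-7\right) 2 = \left(-42\right) 2 = -84$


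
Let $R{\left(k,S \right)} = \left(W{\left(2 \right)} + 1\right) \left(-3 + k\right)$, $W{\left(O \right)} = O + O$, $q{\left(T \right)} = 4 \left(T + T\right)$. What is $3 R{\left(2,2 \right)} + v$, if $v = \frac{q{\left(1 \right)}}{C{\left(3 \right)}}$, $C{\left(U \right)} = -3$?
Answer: $- \frac{53}{3} \approx -17.667$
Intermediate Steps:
$q{\left(T \right)} = 8 T$ ($q{\left(T \right)} = 4 \cdot 2 T = 8 T$)
$W{\left(O \right)} = 2 O$
$v = - \frac{8}{3}$ ($v = \frac{8 \cdot 1}{-3} = 8 \left(- \frac{1}{3}\right) = - \frac{8}{3} \approx -2.6667$)
$R{\left(k,S \right)} = -15 + 5 k$ ($R{\left(k,S \right)} = \left(2 \cdot 2 + 1\right) \left(-3 + k\right) = \left(4 + 1\right) \left(-3 + k\right) = 5 \left(-3 + k\right) = -15 + 5 k$)
$3 R{\left(2,2 \right)} + v = 3 \left(-15 + 5 \cdot 2\right) - \frac{8}{3} = 3 \left(-15 + 10\right) - \frac{8}{3} = 3 \left(-5\right) - \frac{8}{3} = -15 - \frac{8}{3} = - \frac{53}{3}$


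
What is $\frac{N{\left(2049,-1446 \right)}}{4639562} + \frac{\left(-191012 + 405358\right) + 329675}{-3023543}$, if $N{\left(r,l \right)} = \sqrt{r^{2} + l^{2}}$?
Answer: $- \frac{544021}{3023543} + \frac{3 \sqrt{698813}}{4639562} \approx -0.17939$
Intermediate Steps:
$N{\left(r,l \right)} = \sqrt{l^{2} + r^{2}}$
$\frac{N{\left(2049,-1446 \right)}}{4639562} + \frac{\left(-191012 + 405358\right) + 329675}{-3023543} = \frac{\sqrt{\left(-1446\right)^{2} + 2049^{2}}}{4639562} + \frac{\left(-191012 + 405358\right) + 329675}{-3023543} = \sqrt{2090916 + 4198401} \cdot \frac{1}{4639562} + \left(214346 + 329675\right) \left(- \frac{1}{3023543}\right) = \sqrt{6289317} \cdot \frac{1}{4639562} + 544021 \left(- \frac{1}{3023543}\right) = 3 \sqrt{698813} \cdot \frac{1}{4639562} - \frac{544021}{3023543} = \frac{3 \sqrt{698813}}{4639562} - \frac{544021}{3023543} = - \frac{544021}{3023543} + \frac{3 \sqrt{698813}}{4639562}$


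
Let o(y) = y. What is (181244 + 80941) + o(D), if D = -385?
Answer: 261800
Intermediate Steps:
(181244 + 80941) + o(D) = (181244 + 80941) - 385 = 262185 - 385 = 261800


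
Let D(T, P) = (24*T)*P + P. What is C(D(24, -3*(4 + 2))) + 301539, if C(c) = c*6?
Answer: 239223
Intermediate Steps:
D(T, P) = P + 24*P*T (D(T, P) = 24*P*T + P = P + 24*P*T)
C(c) = 6*c
C(D(24, -3*(4 + 2))) + 301539 = 6*((-3*(4 + 2))*(1 + 24*24)) + 301539 = 6*((-3*6)*(1 + 576)) + 301539 = 6*(-18*577) + 301539 = 6*(-10386) + 301539 = -62316 + 301539 = 239223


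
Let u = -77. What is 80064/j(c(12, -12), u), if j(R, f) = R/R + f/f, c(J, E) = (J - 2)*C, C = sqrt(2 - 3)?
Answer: 40032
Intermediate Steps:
C = I (C = sqrt(-1) = I ≈ 1.0*I)
c(J, E) = I*(-2 + J) (c(J, E) = (J - 2)*I = (-2 + J)*I = I*(-2 + J))
j(R, f) = 2 (j(R, f) = 1 + 1 = 2)
80064/j(c(12, -12), u) = 80064/2 = 80064*(1/2) = 40032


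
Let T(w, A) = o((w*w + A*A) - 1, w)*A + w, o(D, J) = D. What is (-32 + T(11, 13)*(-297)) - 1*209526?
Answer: -1328654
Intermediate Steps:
T(w, A) = w + A*(-1 + A**2 + w**2) (T(w, A) = ((w*w + A*A) - 1)*A + w = ((w**2 + A**2) - 1)*A + w = ((A**2 + w**2) - 1)*A + w = (-1 + A**2 + w**2)*A + w = A*(-1 + A**2 + w**2) + w = w + A*(-1 + A**2 + w**2))
(-32 + T(11, 13)*(-297)) - 1*209526 = (-32 + (11 + 13*(-1 + 13**2 + 11**2))*(-297)) - 1*209526 = (-32 + (11 + 13*(-1 + 169 + 121))*(-297)) - 209526 = (-32 + (11 + 13*289)*(-297)) - 209526 = (-32 + (11 + 3757)*(-297)) - 209526 = (-32 + 3768*(-297)) - 209526 = (-32 - 1119096) - 209526 = -1119128 - 209526 = -1328654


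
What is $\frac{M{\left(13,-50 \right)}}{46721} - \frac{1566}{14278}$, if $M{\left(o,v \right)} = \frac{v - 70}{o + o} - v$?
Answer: $- \frac{471361049}{4336035847} \approx -0.10871$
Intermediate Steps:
$M{\left(o,v \right)} = - v + \frac{-70 + v}{2 o}$ ($M{\left(o,v \right)} = \frac{-70 + v}{2 o} - v = - v + \frac{-70 + v}{2 o}$)
$\frac{M{\left(13,-50 \right)}}{46721} - \frac{1566}{14278} = \frac{\frac{1}{13} \left(-35 + \frac{1}{2} \left(-50\right) - 13 \left(-50\right)\right)}{46721} - \frac{1566}{14278} = \frac{-35 - 25 + 650}{13} \cdot \frac{1}{46721} - \frac{783}{7139} = \frac{1}{13} \cdot 590 \cdot \frac{1}{46721} - \frac{783}{7139} = \frac{590}{13} \cdot \frac{1}{46721} - \frac{783}{7139} = \frac{590}{607373} - \frac{783}{7139} = - \frac{471361049}{4336035847}$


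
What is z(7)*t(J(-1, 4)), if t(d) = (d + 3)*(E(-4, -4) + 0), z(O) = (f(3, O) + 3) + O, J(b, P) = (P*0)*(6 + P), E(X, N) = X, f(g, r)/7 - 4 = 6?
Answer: -960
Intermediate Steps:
f(g, r) = 70 (f(g, r) = 28 + 7*6 = 28 + 42 = 70)
J(b, P) = 0 (J(b, P) = 0*(6 + P) = 0)
z(O) = 73 + O (z(O) = (70 + 3) + O = 73 + O)
t(d) = -12 - 4*d (t(d) = (d + 3)*(-4 + 0) = (3 + d)*(-4) = -12 - 4*d)
z(7)*t(J(-1, 4)) = (73 + 7)*(-12 - 4*0) = 80*(-12 + 0) = 80*(-12) = -960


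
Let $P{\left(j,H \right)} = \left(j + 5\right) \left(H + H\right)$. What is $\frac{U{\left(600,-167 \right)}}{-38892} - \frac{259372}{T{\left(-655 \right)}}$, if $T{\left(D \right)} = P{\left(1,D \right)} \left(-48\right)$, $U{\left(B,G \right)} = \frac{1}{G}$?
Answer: $- \frac{35096071361}{51050417040} \approx -0.68748$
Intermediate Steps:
$P{\left(j,H \right)} = 2 H \left(5 + j\right)$ ($P{\left(j,H \right)} = \left(5 + j\right) 2 H = 2 H \left(5 + j\right)$)
$T{\left(D \right)} = - 576 D$ ($T{\left(D \right)} = 2 D \left(5 + 1\right) \left(-48\right) = 2 D 6 \left(-48\right) = 12 D \left(-48\right) = - 576 D$)
$\frac{U{\left(600,-167 \right)}}{-38892} - \frac{259372}{T{\left(-655 \right)}} = \frac{1}{\left(-167\right) \left(-38892\right)} - \frac{259372}{\left(-576\right) \left(-655\right)} = \left(- \frac{1}{167}\right) \left(- \frac{1}{38892}\right) - \frac{259372}{377280} = \frac{1}{6494964} - \frac{64843}{94320} = - \frac{35096071361}{51050417040}$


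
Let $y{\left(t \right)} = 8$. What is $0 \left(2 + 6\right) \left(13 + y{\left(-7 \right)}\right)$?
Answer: $0$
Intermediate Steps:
$0 \left(2 + 6\right) \left(13 + y{\left(-7 \right)}\right) = 0 \left(2 + 6\right) \left(13 + 8\right) = 0 \cdot 8 \cdot 21 = 0 \cdot 21 = 0$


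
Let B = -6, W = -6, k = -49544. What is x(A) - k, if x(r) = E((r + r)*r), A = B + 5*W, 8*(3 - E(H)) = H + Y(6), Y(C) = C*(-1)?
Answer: 196895/4 ≈ 49224.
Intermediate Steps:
Y(C) = -C
E(H) = 15/4 - H/8 (E(H) = 3 - (H - 1*6)/8 = 3 - (H - 6)/8 = 3 - (-6 + H)/8 = 3 + (¾ - H/8) = 15/4 - H/8)
A = -36 (A = -6 + 5*(-6) = -6 - 30 = -36)
x(r) = 15/4 - r²/4 (x(r) = 15/4 - (r + r)*r/8 = 15/4 - 2*r*r/8 = 15/4 - r²/4)
x(A) - k = (15/4 - ¼*(-36)²) - 1*(-49544) = (15/4 - ¼*1296) + 49544 = (15/4 - 324) + 49544 = -1281/4 + 49544 = 196895/4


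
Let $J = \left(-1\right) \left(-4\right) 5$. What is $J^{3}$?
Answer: $8000$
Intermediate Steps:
$J = 20$ ($J = 4 \cdot 5 = 20$)
$J^{3} = 20^{3} = 8000$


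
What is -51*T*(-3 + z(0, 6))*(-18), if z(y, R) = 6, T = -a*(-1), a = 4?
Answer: 11016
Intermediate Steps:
T = 4 (T = -1*4*(-1) = -4*(-1) = 4)
-51*T*(-3 + z(0, 6))*(-18) = -204*(-3 + 6)*(-18) = -204*3*(-18) = -51*12*(-18) = -612*(-18) = 11016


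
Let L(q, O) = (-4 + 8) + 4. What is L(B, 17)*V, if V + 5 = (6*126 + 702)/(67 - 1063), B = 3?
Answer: -4292/83 ≈ -51.711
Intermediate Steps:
L(q, O) = 8 (L(q, O) = 4 + 4 = 8)
V = -1073/166 (V = -5 + (6*126 + 702)/(67 - 1063) = -5 + (756 + 702)/(-996) = -5 + 1458*(-1/996) = -5 - 243/166 = -1073/166 ≈ -6.4639)
L(B, 17)*V = 8*(-1073/166) = -4292/83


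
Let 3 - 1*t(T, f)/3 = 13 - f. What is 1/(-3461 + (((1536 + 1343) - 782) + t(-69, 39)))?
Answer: -1/1277 ≈ -0.00078308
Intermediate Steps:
t(T, f) = -30 + 3*f (t(T, f) = 9 - 3*(13 - f) = 9 + (-39 + 3*f) = -30 + 3*f)
1/(-3461 + (((1536 + 1343) - 782) + t(-69, 39))) = 1/(-3461 + (((1536 + 1343) - 782) + (-30 + 3*39))) = 1/(-3461 + ((2879 - 782) + (-30 + 117))) = 1/(-3461 + (2097 + 87)) = 1/(-3461 + 2184) = 1/(-1277) = -1/1277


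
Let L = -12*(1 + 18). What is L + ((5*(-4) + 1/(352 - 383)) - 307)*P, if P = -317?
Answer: 3206678/31 ≈ 1.0344e+5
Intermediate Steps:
L = -228 (L = -12*19 = -228)
L + ((5*(-4) + 1/(352 - 383)) - 307)*P = -228 + ((5*(-4) + 1/(352 - 383)) - 307)*(-317) = -228 + ((-20 + 1/(-31)) - 307)*(-317) = -228 + ((-20 - 1/31) - 307)*(-317) = -228 + (-621/31 - 307)*(-317) = -228 - 10138/31*(-317) = -228 + 3213746/31 = 3206678/31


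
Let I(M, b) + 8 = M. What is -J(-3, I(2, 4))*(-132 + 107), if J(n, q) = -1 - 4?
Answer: -125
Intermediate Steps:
I(M, b) = -8 + M
J(n, q) = -5
-J(-3, I(2, 4))*(-132 + 107) = -(-5)*(-132 + 107) = -(-5)*(-25) = -1*125 = -125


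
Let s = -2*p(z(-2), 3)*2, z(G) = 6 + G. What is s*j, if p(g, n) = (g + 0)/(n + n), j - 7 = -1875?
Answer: 14944/3 ≈ 4981.3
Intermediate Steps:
j = -1868 (j = 7 - 1875 = -1868)
p(g, n) = g/(2*n) (p(g, n) = g/((2*n)) = g*(1/(2*n)) = g/(2*n))
s = -8/3 (s = -(6 - 2)/3*2 = -4/3*2 = -8/3 ≈ -2.6667)
s*j = -8/3*(-1868) = 14944/3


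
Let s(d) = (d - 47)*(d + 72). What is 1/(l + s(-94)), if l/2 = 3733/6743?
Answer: 6743/20924252 ≈ 0.00032226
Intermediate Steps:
s(d) = (-47 + d)*(72 + d)
l = 7466/6743 (l = 2*(3733/6743) = 7466/6743 ≈ 1.1072)
1/(l + s(-94)) = 1/(7466/6743 + (-3384 + (-94)**2 + 25*(-94))) = 1/(7466/6743 + (-3384 + 8836 - 2350)) = 1/(7466/6743 + 3102) = 1/(20924252/6743) = 6743/20924252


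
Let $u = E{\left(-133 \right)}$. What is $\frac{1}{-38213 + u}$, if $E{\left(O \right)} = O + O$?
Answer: $- \frac{1}{38479} \approx -2.5988 \cdot 10^{-5}$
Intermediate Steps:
$E{\left(O \right)} = 2 O$
$u = -266$ ($u = 2 \left(-133\right) = -266$)
$\frac{1}{-38213 + u} = \frac{1}{-38213 - 266} = \frac{1}{-38479} = - \frac{1}{38479}$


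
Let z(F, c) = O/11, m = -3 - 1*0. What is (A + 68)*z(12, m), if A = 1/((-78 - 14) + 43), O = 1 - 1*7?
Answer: -19986/539 ≈ -37.080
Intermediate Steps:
O = -6 (O = 1 - 7 = -6)
m = -3 (m = -3 + 0 = -3)
A = -1/49 (A = 1/(-92 + 43) = 1/(-49) = -1/49 ≈ -0.020408)
z(F, c) = -6/11
(A + 68)*z(12, m) = (-1/49 + 68)*(-6/11) = (3331/49)*(-6/11) = -19986/539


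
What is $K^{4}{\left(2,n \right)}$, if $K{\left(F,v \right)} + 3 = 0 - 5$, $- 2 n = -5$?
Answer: $4096$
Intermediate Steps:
$n = \frac{5}{2}$ ($n = \left(- \frac{1}{2}\right) \left(-5\right) = \frac{5}{2} \approx 2.5$)
$K{\left(F,v \right)} = -8$ ($K{\left(F,v \right)} = -3 + \left(0 - 5\right) = -3 - 5 = -8$)
$K^{4}{\left(2,n \right)} = \left(-8\right)^{4} = 4096$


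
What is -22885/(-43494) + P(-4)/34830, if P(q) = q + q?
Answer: 132789433/252482670 ≈ 0.52594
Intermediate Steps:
P(q) = 2*q
-22885/(-43494) + P(-4)/34830 = -22885/(-43494) + (2*(-4))/34830 = -22885*(-1/43494) - 8*1/34830 = 22885/43494 - 4/17415 = 132789433/252482670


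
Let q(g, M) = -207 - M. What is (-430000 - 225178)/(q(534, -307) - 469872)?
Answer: 327589/234886 ≈ 1.3947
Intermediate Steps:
(-430000 - 225178)/(q(534, -307) - 469872) = (-430000 - 225178)/((-207 - 1*(-307)) - 469872) = -655178/((-207 + 307) - 469872) = -655178/(100 - 469872) = -655178/(-469772) = -655178*(-1/469772) = 327589/234886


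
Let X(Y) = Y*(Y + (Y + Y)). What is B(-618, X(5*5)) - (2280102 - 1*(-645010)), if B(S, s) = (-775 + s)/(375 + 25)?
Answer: -11700437/4 ≈ -2.9251e+6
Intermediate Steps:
X(Y) = 3*Y**2 (X(Y) = Y*(Y + 2*Y) = Y*(3*Y) = 3*Y**2)
B(S, s) = -31/16 + s/400 (B(S, s) = (-775 + s)/400 = (-775 + s)*(1/400) = -31/16 + s/400)
B(-618, X(5*5)) - (2280102 - 1*(-645010)) = (-31/16 + (3*(5*5)**2)/400) - (2280102 - 1*(-645010)) = (-31/16 + (3*25**2)/400) - (2280102 + 645010) = (-31/16 + (3*625)/400) - 1*2925112 = (-31/16 + (1/400)*1875) - 2925112 = (-31/16 + 75/16) - 2925112 = 11/4 - 2925112 = -11700437/4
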